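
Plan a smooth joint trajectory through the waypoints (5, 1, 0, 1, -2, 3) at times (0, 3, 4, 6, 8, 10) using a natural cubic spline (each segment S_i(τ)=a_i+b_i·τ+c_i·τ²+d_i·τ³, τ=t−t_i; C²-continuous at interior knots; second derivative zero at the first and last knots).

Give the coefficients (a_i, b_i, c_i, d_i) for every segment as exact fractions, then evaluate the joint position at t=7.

  seg 0: a=5 b=-4999/3846 c=0 d=-43/11538
  seg 1: a=1 b=-2693/1923 c=-43/1282 d=1669/3846
  seg 2: a=0 b=-637/3846 c=813/641 d=-1799/3846
  seg 3: a=1 b=-2713/3846 c=-986/641 d=1097/1923
  seg 4: a=-2 b=-49/3846 c=1208/641 d=-604/1923
S(7) = -863/1282

Δ: Δ0=-4/3, Δ1=-1, Δ2=1/2, Δ3=-3/2, Δ4=5/2
row 1: diag=8, rhs=2; c'=1/8, d'=1/4
row 2: denom=6−1·1/8=47/8; d'=(9−1·1/4)/(47/8)=70/47
row 3: denom=8−2·16/47=344/47; d'=(-12−2·70/47)/(344/47)=-88/43
row 4: denom=8−2·47/172=641/86; d'=(24−2·-88/43)/(641/86)=2416/641
back: M4=2416/641
back: M3=-88/43−47/172·2416/641=-1972/641
back: M2=70/47−16/47·-1972/641=1626/641
back: M1=1/4−1/8·1626/641=-43/641
M: M0=0, M1=-43/641, M2=1626/641, M3=-1972/641, M4=2416/641, M5=0
seg 0: a=5, c=M0/2=0, d=(M1−M0)/(6·3)=-43/11538, b=Δ0−h0·(2M0+M1)/6=-4999/3846
seg 1: a=1, c=M1/2=-43/1282, d=(M2−M1)/(6·1)=1669/3846, b=Δ1−h1·(2M1+M2)/6=-2693/1923
seg 2: a=0, c=M2/2=813/641, d=(M3−M2)/(6·2)=-1799/3846, b=Δ2−h2·(2M2+M3)/6=-637/3846
seg 3: a=1, c=M3/2=-986/641, d=(M4−M3)/(6·2)=1097/1923, b=Δ3−h3·(2M3+M4)/6=-2713/3846
seg 4: a=-2, c=M4/2=1208/641, d=(M5−M4)/(6·2)=-604/1923, b=Δ4−h4·(2M4+M5)/6=-49/3846
t_q=7 → seg 3, τ=1; S=1+-2713/3846·τ+-986/641·τ²+1097/1923·τ³=-863/1282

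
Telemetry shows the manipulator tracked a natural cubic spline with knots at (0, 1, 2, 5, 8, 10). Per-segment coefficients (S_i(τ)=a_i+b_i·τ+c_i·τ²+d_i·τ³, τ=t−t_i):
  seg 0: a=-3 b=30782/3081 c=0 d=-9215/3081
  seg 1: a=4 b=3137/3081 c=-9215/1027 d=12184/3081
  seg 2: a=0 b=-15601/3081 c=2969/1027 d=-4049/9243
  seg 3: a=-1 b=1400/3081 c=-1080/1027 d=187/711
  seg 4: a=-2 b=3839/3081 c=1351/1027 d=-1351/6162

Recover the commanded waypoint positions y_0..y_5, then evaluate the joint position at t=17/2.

y_0 = S_0(0) = a_0 = -3
y_1 = S_1(0) = a_1 = 4
y_2 = S_2(0) = a_2 = 0
y_3 = S_3(0) = a_3 = -1
y_4 = S_4(0) = a_4 = -2
y_5 = S_4(2) = 4
t_q=17/2 is in segment 4 (τ=1/2); S_4(τ)=-17673/16432

y_0=-3 y_1=4 y_2=0 y_3=-1 y_4=-2 y_5=4
S(17/2) = -17673/16432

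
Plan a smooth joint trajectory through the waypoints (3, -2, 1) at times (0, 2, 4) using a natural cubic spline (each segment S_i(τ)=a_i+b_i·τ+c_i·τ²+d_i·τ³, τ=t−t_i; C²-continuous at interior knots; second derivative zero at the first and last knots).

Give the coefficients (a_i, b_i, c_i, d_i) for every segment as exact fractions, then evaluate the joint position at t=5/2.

  seg 0: a=3 b=-7/2 c=0 d=1/4
  seg 1: a=-2 b=-1/2 c=3/2 d=-1/4
S(5/2) = -61/32

Δ: Δ0=-5/2, Δ1=3/2
row 1: diag=8, rhs=24; c'=1/4, d'=3
back: M1=3
M: M0=0, M1=3, M2=0
seg 0: a=3, c=M0/2=0, d=(M1−M0)/(6·2)=1/4, b=Δ0−h0·(2M0+M1)/6=-7/2
seg 1: a=-2, c=M1/2=3/2, d=(M2−M1)/(6·2)=-1/4, b=Δ1−h1·(2M1+M2)/6=-1/2
t_q=5/2 → seg 1, τ=1/2; S=-2+-1/2·τ+3/2·τ²+-1/4·τ³=-61/32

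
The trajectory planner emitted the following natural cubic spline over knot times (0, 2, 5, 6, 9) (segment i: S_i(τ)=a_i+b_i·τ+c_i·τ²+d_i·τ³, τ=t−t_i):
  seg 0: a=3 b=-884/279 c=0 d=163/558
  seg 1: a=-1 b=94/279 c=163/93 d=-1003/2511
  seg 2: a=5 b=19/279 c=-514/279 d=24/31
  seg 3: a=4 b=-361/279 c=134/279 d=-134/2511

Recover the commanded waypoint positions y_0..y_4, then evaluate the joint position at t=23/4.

y_0 = S_0(0) = a_0 = 3
y_1 = S_1(0) = a_1 = -1
y_2 = S_2(0) = a_2 = 5
y_3 = S_3(0) = a_3 = 4
y_4 = S_3(3) = 3
t_q=23/4 is in segment 2 (τ=3/4); S_2(τ)=1615/372

y_0=3 y_1=-1 y_2=5 y_3=4 y_4=3
S(23/4) = 1615/372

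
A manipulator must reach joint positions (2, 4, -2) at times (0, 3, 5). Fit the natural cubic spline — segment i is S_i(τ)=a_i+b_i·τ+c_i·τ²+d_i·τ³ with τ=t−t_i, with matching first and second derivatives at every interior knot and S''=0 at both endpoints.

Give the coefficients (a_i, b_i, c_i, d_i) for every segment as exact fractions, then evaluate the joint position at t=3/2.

Δ: Δ0=2/3, Δ1=-3
row 1: diag=10, rhs=-22; c'=1/5, d'=-11/5
back: M1=-11/5
M: M0=0, M1=-11/5, M2=0
seg 0: a=2, c=M0/2=0, d=(M1−M0)/(6·3)=-11/90, b=Δ0−h0·(2M0+M1)/6=53/30
seg 1: a=4, c=M1/2=-11/10, d=(M2−M1)/(6·2)=11/60, b=Δ1−h1·(2M1+M2)/6=-23/15
t_q=3/2 → seg 0, τ=3/2; S=2+53/30·τ+0·τ²+-11/90·τ³=339/80

  seg 0: a=2 b=53/30 c=0 d=-11/90
  seg 1: a=4 b=-23/15 c=-11/10 d=11/60
S(3/2) = 339/80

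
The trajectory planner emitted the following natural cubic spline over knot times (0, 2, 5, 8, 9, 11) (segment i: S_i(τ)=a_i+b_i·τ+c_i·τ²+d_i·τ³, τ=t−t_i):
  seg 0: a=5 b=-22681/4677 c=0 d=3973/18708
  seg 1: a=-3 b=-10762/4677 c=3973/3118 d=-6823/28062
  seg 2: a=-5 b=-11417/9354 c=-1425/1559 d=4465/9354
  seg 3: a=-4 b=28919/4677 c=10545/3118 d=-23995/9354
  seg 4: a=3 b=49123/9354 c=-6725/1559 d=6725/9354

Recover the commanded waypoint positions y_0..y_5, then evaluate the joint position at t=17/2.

y_0=5 y_1=-3 y_2=-5 y_3=-4 y_4=3 y_5=2
S(17/2) = -9567/24944

y_0 = S_0(0) = a_0 = 5
y_1 = S_1(0) = a_1 = -3
y_2 = S_2(0) = a_2 = -5
y_3 = S_3(0) = a_3 = -4
y_4 = S_4(0) = a_4 = 3
y_5 = S_4(2) = 2
t_q=17/2 is in segment 3 (τ=1/2); S_3(τ)=-9567/24944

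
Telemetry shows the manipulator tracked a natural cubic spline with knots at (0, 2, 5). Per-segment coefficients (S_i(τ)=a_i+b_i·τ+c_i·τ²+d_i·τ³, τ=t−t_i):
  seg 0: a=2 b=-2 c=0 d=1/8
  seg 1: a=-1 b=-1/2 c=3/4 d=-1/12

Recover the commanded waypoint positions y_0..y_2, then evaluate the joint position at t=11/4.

y_0=2 y_1=-1 y_2=2
S(11/4) = -253/256

y_0 = S_0(0) = a_0 = 2
y_1 = S_1(0) = a_1 = -1
y_2 = S_1(3) = 2
t_q=11/4 is in segment 1 (τ=3/4); S_1(τ)=-253/256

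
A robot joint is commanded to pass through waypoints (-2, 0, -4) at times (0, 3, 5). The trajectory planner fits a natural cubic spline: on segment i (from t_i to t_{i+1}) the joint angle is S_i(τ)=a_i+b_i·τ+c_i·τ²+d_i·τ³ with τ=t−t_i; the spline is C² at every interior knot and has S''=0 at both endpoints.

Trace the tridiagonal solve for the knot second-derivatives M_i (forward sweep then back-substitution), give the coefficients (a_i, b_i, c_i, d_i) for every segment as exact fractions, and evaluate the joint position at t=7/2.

Δ: Δ0=2/3, Δ1=-2
row 1: diag=10, rhs=-16; c'=1/5, d'=-8/5
back: M1=-8/5
M: M0=0, M1=-8/5, M2=0
seg 0: a=-2, c=M0/2=0, d=(M1−M0)/(6·3)=-4/45, b=Δ0−h0·(2M0+M1)/6=22/15
seg 1: a=0, c=M1/2=-4/5, d=(M2−M1)/(6·2)=2/15, b=Δ1−h1·(2M1+M2)/6=-14/15
t_q=7/2 → seg 1, τ=1/2; S=0+-14/15·τ+-4/5·τ²+2/15·τ³=-13/20

  seg 0: a=-2 b=22/15 c=0 d=-4/45
  seg 1: a=0 b=-14/15 c=-4/5 d=2/15
S(7/2) = -13/20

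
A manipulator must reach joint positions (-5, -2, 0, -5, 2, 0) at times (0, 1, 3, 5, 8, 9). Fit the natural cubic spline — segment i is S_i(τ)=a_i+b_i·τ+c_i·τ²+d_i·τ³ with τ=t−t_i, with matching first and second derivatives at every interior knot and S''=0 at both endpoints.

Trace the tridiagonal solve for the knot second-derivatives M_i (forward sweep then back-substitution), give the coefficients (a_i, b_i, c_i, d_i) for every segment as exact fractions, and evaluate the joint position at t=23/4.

Δ: Δ0=3, Δ1=1, Δ2=-5/2, Δ3=7/3, Δ4=-2
row 1: diag=6, rhs=-12; c'=1/3, d'=-2
row 2: denom=8−2·1/3=22/3; d'=(-21−2·-2)/(22/3)=-51/22
row 3: denom=10−2·3/11=104/11; d'=(29−2·-51/22)/(104/11)=185/52
row 4: denom=8−3·33/104=733/104; d'=(-26−3·185/52)/(733/104)=-3814/733
back: M4=-3814/733
back: M3=185/52−33/104·-3814/733=3818/733
back: M2=-51/22−3/11·3818/733=-5481/1466
back: M1=-2−1/3·-5481/1466=-1105/1466
M: M0=0, M1=-1105/1466, M2=-5481/1466, M3=3818/733, M4=-3814/733, M5=0
seg 0: a=-5, c=M0/2=0, d=(M1−M0)/(6·1)=-1105/8796, b=Δ0−h0·(2M0+M1)/6=27493/8796
seg 1: a=-2, c=M1/2=-1105/2932, d=(M2−M1)/(6·2)=-547/2199, b=Δ1−h1·(2M1+M2)/6=12089/4398
seg 2: a=0, c=M2/2=-5481/2932, d=(M3−M2)/(6·2)=13117/17592, b=Δ2−h2·(2M2+M3)/6=-7669/4398
seg 3: a=-5, c=M3/2=1909/733, d=(M4−M3)/(6·3)=-424/733, b=Δ3−h3·(2M3+M4)/6=-602/2199
seg 4: a=2, c=M4/2=-1907/733, d=(M5−M4)/(6·1)=1907/2199, b=Δ4−h4·(2M4+M5)/6=-584/2199
t_q=23/4 → seg 3, τ=3/4; S=-5+-602/2199·τ+1909/733·τ²+-424/733·τ³=-46729/11728

  seg 0: a=-5 b=27493/8796 c=0 d=-1105/8796
  seg 1: a=-2 b=12089/4398 c=-1105/2932 d=-547/2199
  seg 2: a=0 b=-7669/4398 c=-5481/2932 d=13117/17592
  seg 3: a=-5 b=-602/2199 c=1909/733 d=-424/733
  seg 4: a=2 b=-584/2199 c=-1907/733 d=1907/2199
S(23/4) = -46729/11728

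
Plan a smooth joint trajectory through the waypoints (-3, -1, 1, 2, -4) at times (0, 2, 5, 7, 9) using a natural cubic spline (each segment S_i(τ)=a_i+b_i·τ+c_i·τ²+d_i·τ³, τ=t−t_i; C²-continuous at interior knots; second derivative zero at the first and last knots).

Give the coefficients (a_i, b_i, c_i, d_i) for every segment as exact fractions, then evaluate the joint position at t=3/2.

  seg 0: a=-3 b=1159/1032 c=0 d=-127/4128
  seg 1: a=-1 b=389/516 c=-127/688 d=107/2064
  seg 2: a=1 b=2159/2064 c=97/344 d=-2291/8256
  seg 3: a=2 b=-1193/1032 c=-1903/1376 d=1903/8256
S(3/2) = -15623/11008

Δ: Δ0=1, Δ1=2/3, Δ2=1/2, Δ3=-3
row 1: diag=10, rhs=-2; c'=3/10, d'=-1/5
row 2: denom=10−3·3/10=91/10; d'=(-1−3·-1/5)/(91/10)=-4/91
row 3: denom=8−2·20/91=688/91; d'=(-21−2·-4/91)/(688/91)=-1903/688
back: M3=-1903/688
back: M2=-4/91−20/91·-1903/688=97/172
back: M1=-1/5−3/10·97/172=-127/344
M: M0=0, M1=-127/344, M2=97/172, M3=-1903/688, M4=0
seg 0: a=-3, c=M0/2=0, d=(M1−M0)/(6·2)=-127/4128, b=Δ0−h0·(2M0+M1)/6=1159/1032
seg 1: a=-1, c=M1/2=-127/688, d=(M2−M1)/(6·3)=107/2064, b=Δ1−h1·(2M1+M2)/6=389/516
seg 2: a=1, c=M2/2=97/344, d=(M3−M2)/(6·2)=-2291/8256, b=Δ2−h2·(2M2+M3)/6=2159/2064
seg 3: a=2, c=M3/2=-1903/1376, d=(M4−M3)/(6·2)=1903/8256, b=Δ3−h3·(2M3+M4)/6=-1193/1032
t_q=3/2 → seg 0, τ=3/2; S=-3+1159/1032·τ+0·τ²+-127/4128·τ³=-15623/11008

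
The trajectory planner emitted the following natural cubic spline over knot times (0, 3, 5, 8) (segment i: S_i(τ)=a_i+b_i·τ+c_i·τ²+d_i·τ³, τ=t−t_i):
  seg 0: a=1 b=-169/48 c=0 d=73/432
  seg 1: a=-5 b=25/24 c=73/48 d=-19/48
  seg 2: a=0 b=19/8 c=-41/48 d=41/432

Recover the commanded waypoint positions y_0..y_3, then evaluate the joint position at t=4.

y_0 = S_0(0) = a_0 = 1
y_1 = S_1(0) = a_1 = -5
y_2 = S_2(0) = a_2 = 0
y_3 = S_2(3) = 2
t_q=4 is in segment 1 (τ=1); S_1(τ)=-17/6

y_0=1 y_1=-5 y_2=0 y_3=2
S(4) = -17/6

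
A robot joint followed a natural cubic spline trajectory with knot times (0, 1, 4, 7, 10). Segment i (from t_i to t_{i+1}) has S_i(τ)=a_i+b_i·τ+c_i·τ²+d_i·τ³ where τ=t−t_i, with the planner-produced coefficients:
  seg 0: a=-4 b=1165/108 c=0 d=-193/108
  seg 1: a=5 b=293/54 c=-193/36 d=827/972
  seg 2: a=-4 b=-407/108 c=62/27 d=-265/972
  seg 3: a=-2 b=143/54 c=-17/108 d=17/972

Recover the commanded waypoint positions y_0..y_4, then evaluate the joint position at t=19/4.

y_0 = S_0(0) = a_0 = -4
y_1 = S_1(0) = a_1 = 5
y_2 = S_2(0) = a_2 = -4
y_3 = S_3(0) = a_3 = -2
y_4 = S_3(3) = 5
t_q=19/4 is in segment 2 (τ=3/4); S_2(τ)=-4339/768

y_0=-4 y_1=5 y_2=-4 y_3=-2 y_4=5
S(19/4) = -4339/768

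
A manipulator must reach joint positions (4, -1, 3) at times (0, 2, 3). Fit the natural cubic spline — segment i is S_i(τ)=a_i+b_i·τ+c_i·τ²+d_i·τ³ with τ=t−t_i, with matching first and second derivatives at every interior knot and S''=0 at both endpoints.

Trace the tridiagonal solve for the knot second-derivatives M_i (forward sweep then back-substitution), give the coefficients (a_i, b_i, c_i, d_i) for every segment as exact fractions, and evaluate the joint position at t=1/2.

Δ: Δ0=-5/2, Δ1=4
row 1: diag=6, rhs=39; c'=1/6, d'=13/2
back: M1=13/2
M: M0=0, M1=13/2, M2=0
seg 0: a=4, c=M0/2=0, d=(M1−M0)/(6·2)=13/24, b=Δ0−h0·(2M0+M1)/6=-14/3
seg 1: a=-1, c=M1/2=13/4, d=(M2−M1)/(6·1)=-13/12, b=Δ1−h1·(2M1+M2)/6=11/6
t_q=1/2 → seg 0, τ=1/2; S=4+-14/3·τ+0·τ²+13/24·τ³=111/64

  seg 0: a=4 b=-14/3 c=0 d=13/24
  seg 1: a=-1 b=11/6 c=13/4 d=-13/12
S(1/2) = 111/64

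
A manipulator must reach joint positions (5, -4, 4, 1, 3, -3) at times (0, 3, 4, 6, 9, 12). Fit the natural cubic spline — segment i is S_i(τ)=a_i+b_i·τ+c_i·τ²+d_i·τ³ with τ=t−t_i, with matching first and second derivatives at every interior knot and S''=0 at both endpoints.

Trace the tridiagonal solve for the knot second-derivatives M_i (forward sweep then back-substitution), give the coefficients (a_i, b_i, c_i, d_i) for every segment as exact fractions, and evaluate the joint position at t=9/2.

Δ: Δ0=-3, Δ1=8, Δ2=-3/2, Δ3=2/3, Δ4=-2
row 1: diag=8, rhs=66; c'=1/8, d'=33/4
row 2: denom=6−1·1/8=47/8; d'=(-57−1·33/4)/(47/8)=-522/47
row 3: denom=10−2·16/47=438/47; d'=(13−2·-522/47)/(438/47)=1655/438
row 4: denom=12−3·47/146=1611/146; d'=(-16−3·1655/438)/(1611/146)=-3991/1611
back: M4=-3991/1611
back: M3=1655/438−47/146·-3991/1611=7372/1611
back: M2=-522/47−16/47·7372/1611=-20402/1611
back: M1=33/4−1/8·-20402/1611=15841/1611
M: M0=0, M1=15841/1611, M2=-20402/1611, M3=7372/1611, M4=-3991/1611, M5=0
seg 0: a=5, c=M0/2=0, d=(M1−M0)/(6·3)=15841/28998, b=Δ0−h0·(2M0+M1)/6=-25507/3222
seg 1: a=-4, c=M1/2=15841/3222, d=(M2−M1)/(6·1)=-4027/1074, b=Δ1−h1·(2M1+M2)/6=11008/1611
seg 2: a=4, c=M2/2=-10201/1611, d=(M3−M2)/(6·2)=1543/1074, b=Δ2−h2·(2M2+M3)/6=17455/3222
seg 3: a=1, c=M3/2=3686/1611, d=(M4−M3)/(6·3)=-11363/28998, b=Δ3−h3·(2M3+M4)/6=-8605/3222
seg 4: a=3, c=M4/2=-3991/3222, d=(M5−M4)/(6·3)=3991/28998, b=Δ4−h4·(2M4+M5)/6=769/1611
t_q=9/2 → seg 2, τ=1/2; S=4+17455/3222·τ+-10201/1611·τ²+1543/1074·τ³=45583/8592

  seg 0: a=5 b=-25507/3222 c=0 d=15841/28998
  seg 1: a=-4 b=11008/1611 c=15841/3222 d=-4027/1074
  seg 2: a=4 b=17455/3222 c=-10201/1611 d=1543/1074
  seg 3: a=1 b=-8605/3222 c=3686/1611 d=-11363/28998
  seg 4: a=3 b=769/1611 c=-3991/3222 d=3991/28998
S(9/2) = 45583/8592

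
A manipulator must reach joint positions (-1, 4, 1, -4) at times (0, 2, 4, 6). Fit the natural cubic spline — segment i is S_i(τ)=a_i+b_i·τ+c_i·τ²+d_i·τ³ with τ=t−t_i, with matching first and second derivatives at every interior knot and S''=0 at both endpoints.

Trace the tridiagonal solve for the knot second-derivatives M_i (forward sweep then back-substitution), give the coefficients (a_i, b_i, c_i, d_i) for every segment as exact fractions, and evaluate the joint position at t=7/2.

  seg 0: a=-1 b=7/2 c=0 d=-1/4
  seg 1: a=4 b=1/2 c=-3/2 d=1/4
  seg 2: a=1 b=-5/2 c=0 d=0
S(7/2) = 71/32

Δ: Δ0=5/2, Δ1=-3/2, Δ2=-5/2
row 1: diag=8, rhs=-24; c'=1/4, d'=-3
row 2: denom=8−2·1/4=15/2; d'=(-6−2·-3)/(15/2)=0
back: M2=0
back: M1=-3−1/4·0=-3
M: M0=0, M1=-3, M2=0, M3=0
seg 0: a=-1, c=M0/2=0, d=(M1−M0)/(6·2)=-1/4, b=Δ0−h0·(2M0+M1)/6=7/2
seg 1: a=4, c=M1/2=-3/2, d=(M2−M1)/(6·2)=1/4, b=Δ1−h1·(2M1+M2)/6=1/2
seg 2: a=1, c=M2/2=0, d=(M3−M2)/(6·2)=0, b=Δ2−h2·(2M2+M3)/6=-5/2
t_q=7/2 → seg 1, τ=3/2; S=4+1/2·τ+-3/2·τ²+1/4·τ³=71/32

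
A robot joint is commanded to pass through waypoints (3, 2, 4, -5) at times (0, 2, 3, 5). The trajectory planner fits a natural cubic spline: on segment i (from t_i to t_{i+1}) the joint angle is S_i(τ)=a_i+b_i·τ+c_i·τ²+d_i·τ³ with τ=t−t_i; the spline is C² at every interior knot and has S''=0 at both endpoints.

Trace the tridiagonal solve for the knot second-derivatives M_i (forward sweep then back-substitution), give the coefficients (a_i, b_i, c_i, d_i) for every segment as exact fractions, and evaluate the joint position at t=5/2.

Δ: Δ0=-1/2, Δ1=2, Δ2=-9/2
row 1: diag=6, rhs=15; c'=1/6, d'=5/2
row 2: denom=6−1·1/6=35/6; d'=(-39−1·5/2)/(35/6)=-249/35
back: M2=-249/35
back: M1=5/2−1/6·-249/35=129/35
M: M0=0, M1=129/35, M2=-249/35, M3=0
seg 0: a=3, c=M0/2=0, d=(M1−M0)/(6·2)=43/140, b=Δ0−h0·(2M0+M1)/6=-121/70
seg 1: a=2, c=M1/2=129/70, d=(M2−M1)/(6·1)=-9/5, b=Δ1−h1·(2M1+M2)/6=137/70
seg 2: a=4, c=M2/2=-249/70, d=(M3−M2)/(6·2)=83/140, b=Δ2−h2·(2M2+M3)/6=17/70
t_q=5/2 → seg 1, τ=1/2; S=2+137/70·τ+129/70·τ²+-9/5·τ³=45/14

  seg 0: a=3 b=-121/70 c=0 d=43/140
  seg 1: a=2 b=137/70 c=129/70 d=-9/5
  seg 2: a=4 b=17/70 c=-249/70 d=83/140
S(5/2) = 45/14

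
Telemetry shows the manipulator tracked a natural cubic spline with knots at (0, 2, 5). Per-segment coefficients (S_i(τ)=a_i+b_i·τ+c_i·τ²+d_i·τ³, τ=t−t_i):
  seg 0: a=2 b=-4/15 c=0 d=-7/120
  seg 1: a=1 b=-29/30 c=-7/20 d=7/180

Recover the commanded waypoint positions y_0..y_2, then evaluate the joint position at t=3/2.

y_0=2 y_1=1 y_2=-4
S(3/2) = 449/320

y_0 = S_0(0) = a_0 = 2
y_1 = S_1(0) = a_1 = 1
y_2 = S_1(3) = -4
t_q=3/2 is in segment 0 (τ=3/2); S_0(τ)=449/320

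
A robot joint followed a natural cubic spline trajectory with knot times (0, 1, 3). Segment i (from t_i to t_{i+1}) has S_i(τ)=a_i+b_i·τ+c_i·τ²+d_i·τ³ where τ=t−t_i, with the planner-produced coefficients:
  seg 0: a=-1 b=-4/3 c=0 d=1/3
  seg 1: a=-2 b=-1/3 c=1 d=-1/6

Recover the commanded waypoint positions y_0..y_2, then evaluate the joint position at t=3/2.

y_0=-1 y_1=-2 y_2=0
S(3/2) = -31/16

y_0 = S_0(0) = a_0 = -1
y_1 = S_1(0) = a_1 = -2
y_2 = S_1(2) = 0
t_q=3/2 is in segment 1 (τ=1/2); S_1(τ)=-31/16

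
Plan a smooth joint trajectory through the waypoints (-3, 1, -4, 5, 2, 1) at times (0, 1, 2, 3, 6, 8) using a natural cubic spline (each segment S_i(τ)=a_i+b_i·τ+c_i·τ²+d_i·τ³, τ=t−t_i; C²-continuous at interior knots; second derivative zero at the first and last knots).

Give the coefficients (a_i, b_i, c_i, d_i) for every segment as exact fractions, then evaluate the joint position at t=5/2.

  seg 0: a=-3 b=15323/2050 c=0 d=-7123/2050
  seg 1: a=1 b=-3023/1025 c=-21369/2050 d=3433/410
  seg 2: a=-4 b=2711/2050 c=15063/1025 d=-14387/2050
  seg 3: a=5 b=9901/1025 c=-2607/410 d=1917/2050
  seg 4: a=2 b=-6649/2050 c=2109/1025 d=-703/2050
S(5/2) = -8891/16400

Δ: Δ0=4, Δ1=-5, Δ2=9, Δ3=-1, Δ4=-1/2
row 1: diag=4, rhs=-54; c'=1/4, d'=-27/2
row 2: denom=4−1·1/4=15/4; d'=(84−1·-27/2)/(15/4)=26
row 3: denom=8−1·4/15=116/15; d'=(-60−1·26)/(116/15)=-645/58
row 4: denom=10−3·45/116=1025/116; d'=(3−3·-645/58)/(1025/116)=4218/1025
back: M4=4218/1025
back: M3=-645/58−45/116·4218/1025=-2607/205
back: M2=26−4/15·-2607/205=30126/1025
back: M1=-27/2−1/4·30126/1025=-21369/1025
M: M0=0, M1=-21369/1025, M2=30126/1025, M3=-2607/205, M4=4218/1025, M5=0
seg 0: a=-3, c=M0/2=0, d=(M1−M0)/(6·1)=-7123/2050, b=Δ0−h0·(2M0+M1)/6=15323/2050
seg 1: a=1, c=M1/2=-21369/2050, d=(M2−M1)/(6·1)=3433/410, b=Δ1−h1·(2M1+M2)/6=-3023/1025
seg 2: a=-4, c=M2/2=15063/1025, d=(M3−M2)/(6·1)=-14387/2050, b=Δ2−h2·(2M2+M3)/6=2711/2050
seg 3: a=5, c=M3/2=-2607/410, d=(M4−M3)/(6·3)=1917/2050, b=Δ3−h3·(2M3+M4)/6=9901/1025
seg 4: a=2, c=M4/2=2109/1025, d=(M5−M4)/(6·2)=-703/2050, b=Δ4−h4·(2M4+M5)/6=-6649/2050
t_q=5/2 → seg 2, τ=1/2; S=-4+2711/2050·τ+15063/1025·τ²+-14387/2050·τ³=-8891/16400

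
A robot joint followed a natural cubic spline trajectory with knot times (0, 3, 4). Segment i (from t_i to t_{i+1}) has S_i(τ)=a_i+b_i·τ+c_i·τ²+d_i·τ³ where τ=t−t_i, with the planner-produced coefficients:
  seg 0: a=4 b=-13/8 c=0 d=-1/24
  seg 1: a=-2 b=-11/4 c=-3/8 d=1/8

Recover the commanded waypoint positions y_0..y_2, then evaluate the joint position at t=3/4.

y_0 = S_0(0) = a_0 = 4
y_1 = S_1(0) = a_1 = -2
y_2 = S_1(1) = -5
t_q=3/4 is in segment 0 (τ=3/4); S_0(τ)=1415/512

y_0=4 y_1=-2 y_2=-5
S(3/4) = 1415/512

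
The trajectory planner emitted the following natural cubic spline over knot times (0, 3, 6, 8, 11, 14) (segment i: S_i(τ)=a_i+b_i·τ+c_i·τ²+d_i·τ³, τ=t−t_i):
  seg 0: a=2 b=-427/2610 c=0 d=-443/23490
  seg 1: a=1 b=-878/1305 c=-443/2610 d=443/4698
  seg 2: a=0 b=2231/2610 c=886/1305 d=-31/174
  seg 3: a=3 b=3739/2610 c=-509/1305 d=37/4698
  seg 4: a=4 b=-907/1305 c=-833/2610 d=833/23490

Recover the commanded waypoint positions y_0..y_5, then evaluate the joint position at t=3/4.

y_0 = S_0(0) = a_0 = 2
y_1 = S_1(0) = a_1 = 1
y_2 = S_2(0) = a_2 = 0
y_3 = S_3(0) = a_3 = 3
y_4 = S_4(0) = a_4 = 4
y_5 = S_4(3) = 0
t_q=3/4 is in segment 0 (τ=3/4); S_0(τ)=6939/3712

y_0=2 y_1=1 y_2=0 y_3=3 y_4=4 y_5=0
S(3/4) = 6939/3712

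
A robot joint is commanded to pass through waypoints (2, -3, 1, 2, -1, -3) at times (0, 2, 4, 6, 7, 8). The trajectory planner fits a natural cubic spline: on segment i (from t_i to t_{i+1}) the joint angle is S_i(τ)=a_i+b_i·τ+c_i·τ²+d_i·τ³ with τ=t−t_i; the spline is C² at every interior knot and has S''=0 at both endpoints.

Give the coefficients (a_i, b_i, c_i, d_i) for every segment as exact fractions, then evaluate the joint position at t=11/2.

  seg 0: a=2 b=-1165/313 c=0 d=765/2504
  seg 1: a=-3 b=-35/626 c=2295/1252 d=-126/313
  seg 2: a=1 b=1531/626 c=-729/1252 d=-489/2504
  seg 3: a=2 b=-697/313 c=-549/313 d=307/313
  seg 4: a=-1 b=-874/313 c=372/313 d=-124/313
S(11/2) = 54073/20032

Δ: Δ0=-5/2, Δ1=2, Δ2=1/2, Δ3=-3, Δ4=-2
row 1: diag=8, rhs=27; c'=1/4, d'=27/8
row 2: denom=8−2·1/4=15/2; d'=(-9−2·27/8)/(15/2)=-21/10
row 3: denom=6−2·4/15=82/15; d'=(-21−2·-21/10)/(82/15)=-126/41
row 4: denom=4−1·15/82=313/82; d'=(6−1·-126/41)/(313/82)=744/313
back: M4=744/313
back: M3=-126/41−15/82·744/313=-1098/313
back: M2=-21/10−4/15·-1098/313=-729/626
back: M1=27/8−1/4·-729/626=2295/626
M: M0=0, M1=2295/626, M2=-729/626, M3=-1098/313, M4=744/313, M5=0
seg 0: a=2, c=M0/2=0, d=(M1−M0)/(6·2)=765/2504, b=Δ0−h0·(2M0+M1)/6=-1165/313
seg 1: a=-3, c=M1/2=2295/1252, d=(M2−M1)/(6·2)=-126/313, b=Δ1−h1·(2M1+M2)/6=-35/626
seg 2: a=1, c=M2/2=-729/1252, d=(M3−M2)/(6·2)=-489/2504, b=Δ2−h2·(2M2+M3)/6=1531/626
seg 3: a=2, c=M3/2=-549/313, d=(M4−M3)/(6·1)=307/313, b=Δ3−h3·(2M3+M4)/6=-697/313
seg 4: a=-1, c=M4/2=372/313, d=(M5−M4)/(6·1)=-124/313, b=Δ4−h4·(2M4+M5)/6=-874/313
t_q=11/2 → seg 2, τ=3/2; S=1+1531/626·τ+-729/1252·τ²+-489/2504·τ³=54073/20032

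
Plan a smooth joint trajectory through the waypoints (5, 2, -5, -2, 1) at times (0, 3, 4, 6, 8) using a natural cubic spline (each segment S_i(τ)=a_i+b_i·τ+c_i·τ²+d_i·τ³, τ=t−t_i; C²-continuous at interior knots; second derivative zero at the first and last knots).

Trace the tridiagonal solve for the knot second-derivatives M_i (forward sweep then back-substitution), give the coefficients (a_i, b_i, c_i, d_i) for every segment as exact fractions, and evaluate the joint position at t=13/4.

  seg 0: a=5 b=163/86 c=0 d=-83/258
  seg 1: a=2 b=-292/43 c=-249/86 d=231/86
  seg 2: a=-5 b=-389/86 c=222/43 d=-185/172
  seg 3: a=-2 b=277/86 c=-111/86 d=37/172
S(13/4) = 899/5504

Δ: Δ0=-1, Δ1=-7, Δ2=3/2, Δ3=3/2
row 1: diag=8, rhs=-36; c'=1/8, d'=-9/2
row 2: denom=6−1·1/8=47/8; d'=(51−1·-9/2)/(47/8)=444/47
row 3: denom=8−2·16/47=344/47; d'=(0−2·444/47)/(344/47)=-111/43
back: M3=-111/43
back: M2=444/47−16/47·-111/43=444/43
back: M1=-9/2−1/8·444/43=-249/43
M: M0=0, M1=-249/43, M2=444/43, M3=-111/43, M4=0
seg 0: a=5, c=M0/2=0, d=(M1−M0)/(6·3)=-83/258, b=Δ0−h0·(2M0+M1)/6=163/86
seg 1: a=2, c=M1/2=-249/86, d=(M2−M1)/(6·1)=231/86, b=Δ1−h1·(2M1+M2)/6=-292/43
seg 2: a=-5, c=M2/2=222/43, d=(M3−M2)/(6·2)=-185/172, b=Δ2−h2·(2M2+M3)/6=-389/86
seg 3: a=-2, c=M3/2=-111/86, d=(M4−M3)/(6·2)=37/172, b=Δ3−h3·(2M3+M4)/6=277/86
t_q=13/4 → seg 1, τ=1/4; S=2+-292/43·τ+-249/86·τ²+231/86·τ³=899/5504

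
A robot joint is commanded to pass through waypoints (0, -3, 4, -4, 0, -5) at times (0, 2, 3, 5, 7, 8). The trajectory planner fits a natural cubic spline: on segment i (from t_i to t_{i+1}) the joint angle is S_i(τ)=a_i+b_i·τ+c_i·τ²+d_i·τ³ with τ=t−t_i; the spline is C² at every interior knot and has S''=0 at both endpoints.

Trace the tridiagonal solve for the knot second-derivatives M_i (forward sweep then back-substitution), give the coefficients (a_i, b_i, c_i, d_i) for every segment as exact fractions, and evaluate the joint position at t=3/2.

  seg 0: a=0 b=-3671/698 c=0 d=328/349
  seg 1: a=-3 b=4201/698 c=1968/349 d=-3251/698
  seg 2: a=4 b=1160/349 c=-5817/698 d=3261/1396
  seg 3: a=-4 b=-691/349 c=1983/349 d=-2577/1396
  seg 4: a=0 b=-490/349 c=-3765/698 d=1255/698
S(3/2) = -6585/1396

Δ: Δ0=-3/2, Δ1=7, Δ2=-4, Δ3=2, Δ4=-5
row 1: diag=6, rhs=51; c'=1/6, d'=17/2
row 2: denom=6−1·1/6=35/6; d'=(-66−1·17/2)/(35/6)=-447/35
row 3: denom=8−2·12/35=256/35; d'=(36−2·-447/35)/(256/35)=1077/128
row 4: denom=6−2·35/128=349/64; d'=(-42−2·1077/128)/(349/64)=-3765/349
back: M4=-3765/349
back: M3=1077/128−35/128·-3765/349=3966/349
back: M2=-447/35−12/35·3966/349=-5817/349
back: M1=17/2−1/6·-5817/349=3936/349
M: M0=0, M1=3936/349, M2=-5817/349, M3=3966/349, M4=-3765/349, M5=0
seg 0: a=0, c=M0/2=0, d=(M1−M0)/(6·2)=328/349, b=Δ0−h0·(2M0+M1)/6=-3671/698
seg 1: a=-3, c=M1/2=1968/349, d=(M2−M1)/(6·1)=-3251/698, b=Δ1−h1·(2M1+M2)/6=4201/698
seg 2: a=4, c=M2/2=-5817/698, d=(M3−M2)/(6·2)=3261/1396, b=Δ2−h2·(2M2+M3)/6=1160/349
seg 3: a=-4, c=M3/2=1983/349, d=(M4−M3)/(6·2)=-2577/1396, b=Δ3−h3·(2M3+M4)/6=-691/349
seg 4: a=0, c=M4/2=-3765/698, d=(M5−M4)/(6·1)=1255/698, b=Δ4−h4·(2M4+M5)/6=-490/349
t_q=3/2 → seg 0, τ=3/2; S=0+-3671/698·τ+0·τ²+328/349·τ³=-6585/1396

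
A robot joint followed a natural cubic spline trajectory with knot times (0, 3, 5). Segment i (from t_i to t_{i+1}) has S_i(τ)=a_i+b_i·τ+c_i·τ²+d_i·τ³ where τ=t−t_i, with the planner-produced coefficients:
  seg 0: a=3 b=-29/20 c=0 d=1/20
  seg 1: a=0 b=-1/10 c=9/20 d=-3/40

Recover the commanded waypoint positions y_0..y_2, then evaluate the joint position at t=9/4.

y_0 = S_0(0) = a_0 = 3
y_1 = S_1(0) = a_1 = 0
y_2 = S_1(2) = 1
t_q=9/4 is in segment 0 (τ=9/4); S_0(τ)=393/1280

y_0=3 y_1=0 y_2=1
S(9/4) = 393/1280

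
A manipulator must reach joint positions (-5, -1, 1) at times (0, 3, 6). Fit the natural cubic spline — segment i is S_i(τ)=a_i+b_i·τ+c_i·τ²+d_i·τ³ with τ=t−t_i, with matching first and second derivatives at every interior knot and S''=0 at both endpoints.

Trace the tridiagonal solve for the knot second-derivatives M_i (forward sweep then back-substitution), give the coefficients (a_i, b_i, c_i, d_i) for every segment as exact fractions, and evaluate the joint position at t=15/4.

Δ: Δ0=4/3, Δ1=2/3
row 1: diag=12, rhs=-4; c'=1/4, d'=-1/3
back: M1=-1/3
M: M0=0, M1=-1/3, M2=0
seg 0: a=-5, c=M0/2=0, d=(M1−M0)/(6·3)=-1/54, b=Δ0−h0·(2M0+M1)/6=3/2
seg 1: a=-1, c=M1/2=-1/6, d=(M2−M1)/(6·3)=1/54, b=Δ1−h1·(2M1+M2)/6=1
t_q=15/4 → seg 1, τ=3/4; S=-1+1·τ+-1/6·τ²+1/54·τ³=-43/128

  seg 0: a=-5 b=3/2 c=0 d=-1/54
  seg 1: a=-1 b=1 c=-1/6 d=1/54
S(15/4) = -43/128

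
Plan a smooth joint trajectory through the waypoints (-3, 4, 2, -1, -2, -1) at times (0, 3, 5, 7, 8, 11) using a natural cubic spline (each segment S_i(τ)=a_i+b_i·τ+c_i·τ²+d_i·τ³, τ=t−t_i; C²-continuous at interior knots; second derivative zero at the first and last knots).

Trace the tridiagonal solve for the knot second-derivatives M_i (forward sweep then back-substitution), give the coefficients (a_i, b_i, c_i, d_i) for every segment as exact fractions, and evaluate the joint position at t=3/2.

Δ: Δ0=7/3, Δ1=-1, Δ2=-3/2, Δ3=-1, Δ4=1/3
row 1: diag=10, rhs=-20; c'=1/5, d'=-2
row 2: denom=8−2·1/5=38/5; d'=(-3−2·-2)/(38/5)=5/38
row 3: denom=6−2·5/19=104/19; d'=(3−2·5/38)/(104/19)=1/2
row 4: denom=8−1·19/104=813/104; d'=(8−1·1/2)/(813/104)=260/271
back: M4=260/271
back: M3=1/2−19/104·260/271=88/271
back: M2=5/38−5/19·88/271=25/542
back: M1=-2−1/5·25/542=-1089/542
M: M0=0, M1=-1089/542, M2=25/542, M3=88/271, M4=260/271, M5=0
seg 0: a=-3, c=M0/2=0, d=(M1−M0)/(6·3)=-121/1084, b=Δ0−h0·(2M0+M1)/6=10855/3252
seg 1: a=4, c=M1/2=-1089/1084, d=(M2−M1)/(6·2)=557/3252, b=Δ1−h1·(2M1+M2)/6=527/1626
seg 2: a=2, c=M2/2=25/1084, d=(M3−M2)/(6·2)=151/6504, b=Δ2−h2·(2M2+M3)/6=-2665/1626
seg 3: a=-1, c=M3/2=44/271, d=(M4−M3)/(6·1)=86/813, b=Δ3−h3·(2M3+M4)/6=-1031/813
seg 4: a=-2, c=M4/2=130/271, d=(M5−M4)/(6·3)=-130/2439, b=Δ4−h4·(2M4+M5)/6=-509/813
t_q=3/2 → seg 0, τ=3/2; S=-3+10855/3252·τ+0·τ²+-121/1084·τ³=14137/8672

  seg 0: a=-3 b=10855/3252 c=0 d=-121/1084
  seg 1: a=4 b=527/1626 c=-1089/1084 d=557/3252
  seg 2: a=2 b=-2665/1626 c=25/1084 d=151/6504
  seg 3: a=-1 b=-1031/813 c=44/271 d=86/813
  seg 4: a=-2 b=-509/813 c=130/271 d=-130/2439
S(3/2) = 14137/8672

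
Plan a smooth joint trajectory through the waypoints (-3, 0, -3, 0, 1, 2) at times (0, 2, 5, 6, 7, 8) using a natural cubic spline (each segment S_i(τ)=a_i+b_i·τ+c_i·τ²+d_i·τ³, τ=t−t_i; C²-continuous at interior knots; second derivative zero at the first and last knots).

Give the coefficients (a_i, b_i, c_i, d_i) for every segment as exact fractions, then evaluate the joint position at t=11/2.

Δ: Δ0=3/2, Δ1=-1, Δ2=3, Δ3=1, Δ4=1
row 1: diag=10, rhs=-15; c'=3/10, d'=-3/2
row 2: denom=8−3·3/10=71/10; d'=(24−3·-3/2)/(71/10)=285/71
row 3: denom=4−1·10/71=274/71; d'=(-12−1·285/71)/(274/71)=-1137/274
row 4: denom=4−1·71/274=1025/274; d'=(0−1·-1137/274)/(1025/274)=1137/1025
back: M4=1137/1025
back: M3=-1137/274−71/274·1137/1025=-4548/1025
back: M2=285/71−10/71·-4548/1025=951/205
back: M1=-3/2−3/10·951/205=-2964/1025
M: M0=0, M1=-2964/1025, M2=951/205, M3=-4548/1025, M4=1137/1025, M5=0
seg 0: a=-3, c=M0/2=0, d=(M1−M0)/(6·2)=-247/1025, b=Δ0−h0·(2M0+M1)/6=5051/2050
seg 1: a=0, c=M1/2=-1482/1025, d=(M2−M1)/(6·3)=2573/6150, b=Δ1−h1·(2M1+M2)/6=-877/2050
seg 2: a=-3, c=M2/2=951/410, d=(M3−M2)/(6·1)=-3101/2050, b=Δ2−h2·(2M2+M3)/6=2248/1025
seg 3: a=0, c=M3/2=-2274/1025, d=(M4−M3)/(6·1)=379/410, b=Δ3−h3·(2M3+M4)/6=4703/2050
seg 4: a=1, c=M4/2=1137/2050, d=(M5−M4)/(6·1)=-379/2050, b=Δ4−h4·(2M4+M5)/6=646/1025
t_q=11/2 → seg 2, τ=1/2; S=-3+2248/1025·τ+951/410·τ²+-3101/2050·τ³=-24807/16400

  seg 0: a=-3 b=5051/2050 c=0 d=-247/1025
  seg 1: a=0 b=-877/2050 c=-1482/1025 d=2573/6150
  seg 2: a=-3 b=2248/1025 c=951/410 d=-3101/2050
  seg 3: a=0 b=4703/2050 c=-2274/1025 d=379/410
  seg 4: a=1 b=646/1025 c=1137/2050 d=-379/2050
S(11/2) = -24807/16400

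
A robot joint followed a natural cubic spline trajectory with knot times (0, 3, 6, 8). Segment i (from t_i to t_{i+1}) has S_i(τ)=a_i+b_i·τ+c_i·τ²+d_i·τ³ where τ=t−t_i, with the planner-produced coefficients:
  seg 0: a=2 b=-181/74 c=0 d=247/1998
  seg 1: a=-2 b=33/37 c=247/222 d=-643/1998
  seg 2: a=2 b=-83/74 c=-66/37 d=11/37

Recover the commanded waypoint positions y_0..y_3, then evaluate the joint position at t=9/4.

y_0 = S_0(0) = a_0 = 2
y_1 = S_1(0) = a_1 = -2
y_2 = S_2(0) = a_2 = 2
y_3 = S_2(2) = -5
t_q=9/4 is in segment 0 (τ=9/4); S_0(τ)=-9923/4736

y_0=2 y_1=-2 y_2=2 y_3=-5
S(9/4) = -9923/4736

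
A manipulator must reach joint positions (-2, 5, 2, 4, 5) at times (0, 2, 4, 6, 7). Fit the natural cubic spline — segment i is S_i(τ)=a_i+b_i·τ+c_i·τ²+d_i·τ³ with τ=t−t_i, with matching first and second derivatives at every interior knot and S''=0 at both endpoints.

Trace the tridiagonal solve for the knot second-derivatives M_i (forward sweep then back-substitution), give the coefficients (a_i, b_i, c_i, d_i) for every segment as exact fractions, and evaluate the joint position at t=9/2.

  seg 0: a=-2 b=206/41 c=0 d=-125/328
  seg 1: a=5 b=37/82 c=-375/164 d=215/328
  seg 2: a=2 b=-34/41 c=135/82 d=-15/41
  seg 3: a=4 b=56/41 c=-45/82 d=15/82
S(9/2) = 80/41

Δ: Δ0=7/2, Δ1=-3/2, Δ2=1, Δ3=1
row 1: diag=8, rhs=-30; c'=1/4, d'=-15/4
row 2: denom=8−2·1/4=15/2; d'=(15−2·-15/4)/(15/2)=3
row 3: denom=6−2·4/15=82/15; d'=(0−2·3)/(82/15)=-45/41
back: M3=-45/41
back: M2=3−4/15·-45/41=135/41
back: M1=-15/4−1/4·135/41=-375/82
M: M0=0, M1=-375/82, M2=135/41, M3=-45/41, M4=0
seg 0: a=-2, c=M0/2=0, d=(M1−M0)/(6·2)=-125/328, b=Δ0−h0·(2M0+M1)/6=206/41
seg 1: a=5, c=M1/2=-375/164, d=(M2−M1)/(6·2)=215/328, b=Δ1−h1·(2M1+M2)/6=37/82
seg 2: a=2, c=M2/2=135/82, d=(M3−M2)/(6·2)=-15/41, b=Δ2−h2·(2M2+M3)/6=-34/41
seg 3: a=4, c=M3/2=-45/82, d=(M4−M3)/(6·1)=15/82, b=Δ3−h3·(2M3+M4)/6=56/41
t_q=9/2 → seg 2, τ=1/2; S=2+-34/41·τ+135/82·τ²+-15/41·τ³=80/41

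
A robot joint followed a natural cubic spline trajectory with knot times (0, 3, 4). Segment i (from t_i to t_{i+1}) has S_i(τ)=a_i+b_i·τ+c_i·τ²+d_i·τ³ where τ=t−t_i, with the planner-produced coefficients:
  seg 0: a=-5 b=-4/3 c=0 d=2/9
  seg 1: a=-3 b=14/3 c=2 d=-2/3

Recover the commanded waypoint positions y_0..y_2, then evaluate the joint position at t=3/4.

y_0=-5 y_1=-3 y_2=3
S(3/4) = -189/32

y_0 = S_0(0) = a_0 = -5
y_1 = S_1(0) = a_1 = -3
y_2 = S_1(1) = 3
t_q=3/4 is in segment 0 (τ=3/4); S_0(τ)=-189/32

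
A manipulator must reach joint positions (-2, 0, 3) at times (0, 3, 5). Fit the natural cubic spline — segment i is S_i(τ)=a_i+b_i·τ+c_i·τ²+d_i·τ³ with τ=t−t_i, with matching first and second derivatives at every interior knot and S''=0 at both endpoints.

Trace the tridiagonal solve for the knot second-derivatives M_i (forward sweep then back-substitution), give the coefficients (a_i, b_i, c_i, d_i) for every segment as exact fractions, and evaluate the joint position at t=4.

  seg 0: a=-2 b=5/12 c=0 d=1/36
  seg 1: a=0 b=7/6 c=1/4 d=-1/24
S(4) = 11/8

Δ: Δ0=2/3, Δ1=3/2
row 1: diag=10, rhs=5; c'=1/5, d'=1/2
back: M1=1/2
M: M0=0, M1=1/2, M2=0
seg 0: a=-2, c=M0/2=0, d=(M1−M0)/(6·3)=1/36, b=Δ0−h0·(2M0+M1)/6=5/12
seg 1: a=0, c=M1/2=1/4, d=(M2−M1)/(6·2)=-1/24, b=Δ1−h1·(2M1+M2)/6=7/6
t_q=4 → seg 1, τ=1; S=0+7/6·τ+1/4·τ²+-1/24·τ³=11/8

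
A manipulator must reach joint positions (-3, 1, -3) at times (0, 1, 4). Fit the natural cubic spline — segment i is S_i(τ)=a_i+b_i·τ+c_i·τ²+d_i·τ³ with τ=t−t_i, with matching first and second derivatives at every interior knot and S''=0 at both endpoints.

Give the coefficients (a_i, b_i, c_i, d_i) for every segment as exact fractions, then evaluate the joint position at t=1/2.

Δ: Δ0=4, Δ1=-4/3
row 1: diag=8, rhs=-32; c'=3/8, d'=-4
back: M1=-4
M: M0=0, M1=-4, M2=0
seg 0: a=-3, c=M0/2=0, d=(M1−M0)/(6·1)=-2/3, b=Δ0−h0·(2M0+M1)/6=14/3
seg 1: a=1, c=M1/2=-2, d=(M2−M1)/(6·3)=2/9, b=Δ1−h1·(2M1+M2)/6=8/3
t_q=1/2 → seg 0, τ=1/2; S=-3+14/3·τ+0·τ²+-2/3·τ³=-3/4

  seg 0: a=-3 b=14/3 c=0 d=-2/3
  seg 1: a=1 b=8/3 c=-2 d=2/9
S(1/2) = -3/4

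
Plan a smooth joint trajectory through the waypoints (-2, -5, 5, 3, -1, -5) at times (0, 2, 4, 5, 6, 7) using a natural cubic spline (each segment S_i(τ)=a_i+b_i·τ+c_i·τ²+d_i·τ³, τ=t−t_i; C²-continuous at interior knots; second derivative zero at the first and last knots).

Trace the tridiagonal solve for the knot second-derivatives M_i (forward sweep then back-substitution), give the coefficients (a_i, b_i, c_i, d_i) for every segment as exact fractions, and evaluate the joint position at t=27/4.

  seg 0: a=-2 b=-612/157 c=0 d=753/1256
  seg 1: a=-5 b=1035/314 c=2259/628 d=-431/314
  seg 2: a=5 b=381/314 c=-2913/628 d=895/628
  seg 3: a=3 b=-2379/628 c=-57/157 d=95/628
  seg 4: a=-1 b=-1275/314 c=57/628 d=-19/628
S(27/4) = -161053/40192

Δ: Δ0=-3/2, Δ1=5, Δ2=-2, Δ3=-4, Δ4=-4
row 1: diag=8, rhs=39; c'=1/4, d'=39/8
row 2: denom=6−2·1/4=11/2; d'=(-42−2·39/8)/(11/2)=-207/22
row 3: denom=4−1·2/11=42/11; d'=(-12−1·-207/22)/(42/11)=-19/28
row 4: denom=4−1·11/42=157/42; d'=(0−1·-19/28)/(157/42)=57/314
back: M4=57/314
back: M3=-19/28−11/42·57/314=-114/157
back: M2=-207/22−2/11·-114/157=-2913/314
back: M1=39/8−1/4·-2913/314=2259/314
M: M0=0, M1=2259/314, M2=-2913/314, M3=-114/157, M4=57/314, M5=0
seg 0: a=-2, c=M0/2=0, d=(M1−M0)/(6·2)=753/1256, b=Δ0−h0·(2M0+M1)/6=-612/157
seg 1: a=-5, c=M1/2=2259/628, d=(M2−M1)/(6·2)=-431/314, b=Δ1−h1·(2M1+M2)/6=1035/314
seg 2: a=5, c=M2/2=-2913/628, d=(M3−M2)/(6·1)=895/628, b=Δ2−h2·(2M2+M3)/6=381/314
seg 3: a=3, c=M3/2=-57/157, d=(M4−M3)/(6·1)=95/628, b=Δ3−h3·(2M3+M4)/6=-2379/628
seg 4: a=-1, c=M4/2=57/628, d=(M5−M4)/(6·1)=-19/628, b=Δ4−h4·(2M4+M5)/6=-1275/314
t_q=27/4 → seg 4, τ=3/4; S=-1+-1275/314·τ+57/628·τ²+-19/628·τ³=-161053/40192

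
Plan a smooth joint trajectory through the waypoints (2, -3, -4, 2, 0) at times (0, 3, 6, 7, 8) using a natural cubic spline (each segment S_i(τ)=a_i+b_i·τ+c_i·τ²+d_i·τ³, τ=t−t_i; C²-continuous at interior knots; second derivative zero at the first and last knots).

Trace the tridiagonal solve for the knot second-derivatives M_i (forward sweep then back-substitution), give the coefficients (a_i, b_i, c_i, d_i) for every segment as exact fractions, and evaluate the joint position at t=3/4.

Δ: Δ0=-5/3, Δ1=-1/3, Δ2=6, Δ3=-2
row 1: diag=12, rhs=8; c'=1/4, d'=2/3
row 2: denom=8−3·1/4=29/4; d'=(38−3·2/3)/(29/4)=144/29
row 3: denom=4−1·4/29=112/29; d'=(-48−1·144/29)/(112/29)=-96/7
back: M3=-96/7
back: M2=144/29−4/29·-96/7=48/7
back: M1=2/3−1/4·48/7=-22/21
M: M0=0, M1=-22/21, M2=48/7, M3=-96/7, M4=0
seg 0: a=2, c=M0/2=0, d=(M1−M0)/(6·3)=-11/189, b=Δ0−h0·(2M0+M1)/6=-8/7
seg 1: a=-3, c=M1/2=-11/21, d=(M2−M1)/(6·3)=83/189, b=Δ1−h1·(2M1+M2)/6=-19/7
seg 2: a=-4, c=M2/2=24/7, d=(M3−M2)/(6·1)=-24/7, b=Δ2−h2·(2M2+M3)/6=6
seg 3: a=2, c=M3/2=-48/7, d=(M4−M3)/(6·1)=16/7, b=Δ3−h3·(2M3+M4)/6=18/7
t_q=3/4 → seg 0, τ=3/4; S=2+-8/7·τ+0·τ²+-11/189·τ³=501/448

  seg 0: a=2 b=-8/7 c=0 d=-11/189
  seg 1: a=-3 b=-19/7 c=-11/21 d=83/189
  seg 2: a=-4 b=6 c=24/7 d=-24/7
  seg 3: a=2 b=18/7 c=-48/7 d=16/7
S(3/4) = 501/448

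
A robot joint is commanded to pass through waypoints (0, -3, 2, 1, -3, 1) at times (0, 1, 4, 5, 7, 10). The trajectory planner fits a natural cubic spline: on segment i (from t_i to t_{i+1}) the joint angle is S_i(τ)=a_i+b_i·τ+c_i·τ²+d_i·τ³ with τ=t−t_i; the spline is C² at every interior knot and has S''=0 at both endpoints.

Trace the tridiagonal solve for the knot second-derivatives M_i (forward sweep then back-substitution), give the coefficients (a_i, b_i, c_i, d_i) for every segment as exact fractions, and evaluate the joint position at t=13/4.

  seg 0: a=0 b=-1907/500 c=0 d=407/500
  seg 1: a=-3 b=-343/250 c=1221/500 d=-6431/13500
  seg 2: a=2 b=209/500 c=-692/375 d=641/1500
  seg 3: a=1 b=-1493/750 c=-169/300 d=419/1500
  seg 4: a=-3 b=-223/250 c=1669/1500 d=-1669/13500
S(13/4) = 27183/32000

Δ: Δ0=-3, Δ1=5/3, Δ2=-1, Δ3=-2, Δ4=4/3
row 1: diag=8, rhs=28; c'=3/8, d'=7/2
row 2: denom=8−3·3/8=55/8; d'=(-16−3·7/2)/(55/8)=-212/55
row 3: denom=6−1·8/55=322/55; d'=(-6−1·-212/55)/(322/55)=-59/161
row 4: denom=10−2·55/161=1500/161; d'=(20−2·-59/161)/(1500/161)=1669/750
back: M4=1669/750
back: M3=-59/161−55/161·1669/750=-169/150
back: M2=-212/55−8/55·-169/150=-1384/375
back: M1=7/2−3/8·-1384/375=1221/250
M: M0=0, M1=1221/250, M2=-1384/375, M3=-169/150, M4=1669/750, M5=0
seg 0: a=0, c=M0/2=0, d=(M1−M0)/(6·1)=407/500, b=Δ0−h0·(2M0+M1)/6=-1907/500
seg 1: a=-3, c=M1/2=1221/500, d=(M2−M1)/(6·3)=-6431/13500, b=Δ1−h1·(2M1+M2)/6=-343/250
seg 2: a=2, c=M2/2=-692/375, d=(M3−M2)/(6·1)=641/1500, b=Δ2−h2·(2M2+M3)/6=209/500
seg 3: a=1, c=M3/2=-169/300, d=(M4−M3)/(6·2)=419/1500, b=Δ3−h3·(2M3+M4)/6=-1493/750
seg 4: a=-3, c=M4/2=1669/1500, d=(M5−M4)/(6·3)=-1669/13500, b=Δ4−h4·(2M4+M5)/6=-223/250
t_q=13/4 → seg 1, τ=9/4; S=-3+-343/250·τ+1221/500·τ²+-6431/13500·τ³=27183/32000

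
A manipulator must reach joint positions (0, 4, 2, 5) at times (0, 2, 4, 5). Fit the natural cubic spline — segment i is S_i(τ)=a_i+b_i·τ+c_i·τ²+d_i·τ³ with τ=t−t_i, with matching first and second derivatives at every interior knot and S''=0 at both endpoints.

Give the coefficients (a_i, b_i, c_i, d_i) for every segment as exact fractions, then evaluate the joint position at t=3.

  seg 0: a=0 b=35/11 c=0 d=-13/44
  seg 1: a=4 b=-4/11 c=-39/22 d=8/11
  seg 2: a=2 b=14/11 c=57/22 d=-19/22
S(3) = 57/22

Δ: Δ0=2, Δ1=-1, Δ2=3
row 1: diag=8, rhs=-18; c'=1/4, d'=-9/4
row 2: denom=6−2·1/4=11/2; d'=(24−2·-9/4)/(11/2)=57/11
back: M2=57/11
back: M1=-9/4−1/4·57/11=-39/11
M: M0=0, M1=-39/11, M2=57/11, M3=0
seg 0: a=0, c=M0/2=0, d=(M1−M0)/(6·2)=-13/44, b=Δ0−h0·(2M0+M1)/6=35/11
seg 1: a=4, c=M1/2=-39/22, d=(M2−M1)/(6·2)=8/11, b=Δ1−h1·(2M1+M2)/6=-4/11
seg 2: a=2, c=M2/2=57/22, d=(M3−M2)/(6·1)=-19/22, b=Δ2−h2·(2M2+M3)/6=14/11
t_q=3 → seg 1, τ=1; S=4+-4/11·τ+-39/22·τ²+8/11·τ³=57/22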